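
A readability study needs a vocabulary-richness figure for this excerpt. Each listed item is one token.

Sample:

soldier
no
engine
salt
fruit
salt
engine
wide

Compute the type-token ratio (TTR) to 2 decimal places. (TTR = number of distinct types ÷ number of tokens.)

N = 8 tokens, V = 6 types.
TTR = V / N = 6 / 8 = 0.75

0.75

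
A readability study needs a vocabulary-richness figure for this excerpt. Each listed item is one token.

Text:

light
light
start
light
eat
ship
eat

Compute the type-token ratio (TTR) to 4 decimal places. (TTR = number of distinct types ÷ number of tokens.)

0.5714

N = 7 tokens, V = 4 types.
TTR = V / N = 4 / 7 = 0.5714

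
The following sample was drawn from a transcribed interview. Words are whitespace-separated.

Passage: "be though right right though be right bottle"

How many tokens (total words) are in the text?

Tokens: be, though, right, right, though, be, right, bottle
N = 8

8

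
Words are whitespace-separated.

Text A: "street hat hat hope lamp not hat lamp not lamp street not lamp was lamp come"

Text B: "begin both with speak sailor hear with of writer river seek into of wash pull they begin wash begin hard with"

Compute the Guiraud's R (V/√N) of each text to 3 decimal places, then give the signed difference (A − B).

-1.523

A: V=7, N=16, R=1.750
B: V=15, N=21, R=3.273
Difference = 1.750 − 3.273 = -1.523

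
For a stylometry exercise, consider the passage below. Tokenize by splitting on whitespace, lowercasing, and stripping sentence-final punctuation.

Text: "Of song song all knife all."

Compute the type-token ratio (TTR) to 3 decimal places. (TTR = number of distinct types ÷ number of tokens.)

0.667

N = 6 tokens, V = 4 types.
TTR = V / N = 4 / 6 = 0.667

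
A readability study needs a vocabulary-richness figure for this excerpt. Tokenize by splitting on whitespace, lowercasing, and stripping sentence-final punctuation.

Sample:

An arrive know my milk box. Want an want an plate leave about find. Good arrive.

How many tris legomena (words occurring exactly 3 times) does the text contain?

Frequencies: an:3, arrive:2, want:2, know:1, my:1, milk:1, box:1, plate:1, leave:1, about:1, find:1, good:1
Words with frequency 3: an

1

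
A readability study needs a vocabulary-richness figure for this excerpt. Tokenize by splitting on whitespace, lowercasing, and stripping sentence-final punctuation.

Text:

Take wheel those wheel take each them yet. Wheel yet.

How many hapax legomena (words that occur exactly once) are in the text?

Frequencies: wheel:3, take:2, yet:2, those:1, each:1, them:1
Hapax (freq=1): each, them, those

3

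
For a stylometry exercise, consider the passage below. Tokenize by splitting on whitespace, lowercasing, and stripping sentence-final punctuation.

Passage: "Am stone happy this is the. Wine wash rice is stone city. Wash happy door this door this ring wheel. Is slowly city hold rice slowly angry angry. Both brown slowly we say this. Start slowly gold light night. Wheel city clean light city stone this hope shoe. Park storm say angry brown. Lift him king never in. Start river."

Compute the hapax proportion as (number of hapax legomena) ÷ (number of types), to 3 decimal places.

0.571

Frequencies: this:5, city:4, slowly:4, stone:3, is:3, angry:3, happy:2, wash:2, rice:2, door:2, wheel:2, brown:2, say:2, start:2, light:2, am:1, the:1, wine:1, ring:1, hold:1, … (15 more, each freq 1)
Hapax count = 20; type count = 35.
Ratio = 20 / 35 = 0.571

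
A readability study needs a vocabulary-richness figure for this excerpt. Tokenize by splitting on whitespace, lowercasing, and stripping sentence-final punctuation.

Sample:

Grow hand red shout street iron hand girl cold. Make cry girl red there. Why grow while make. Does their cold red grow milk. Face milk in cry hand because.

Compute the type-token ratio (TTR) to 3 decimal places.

N = 30 tokens, V = 19 types.
TTR = V / N = 19 / 30 = 0.633

0.633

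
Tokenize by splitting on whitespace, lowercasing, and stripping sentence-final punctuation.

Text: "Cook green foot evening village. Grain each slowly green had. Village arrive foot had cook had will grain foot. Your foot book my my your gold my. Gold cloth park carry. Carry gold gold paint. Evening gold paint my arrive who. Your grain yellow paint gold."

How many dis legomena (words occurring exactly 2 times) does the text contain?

Frequencies: gold:6, foot:4, my:4, grain:3, had:3, your:3, paint:3, cook:2, green:2, evening:2, village:2, arrive:2, carry:2, each:1, slowly:1, will:1, book:1, cloth:1, park:1, who:1, … (1 more, each freq 1)
Words with frequency 2: arrive, carry, cook, evening, green, village

6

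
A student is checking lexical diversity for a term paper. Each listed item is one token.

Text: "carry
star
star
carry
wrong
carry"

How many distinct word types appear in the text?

3

Distinct types: {carry, star, wrong}
V = 3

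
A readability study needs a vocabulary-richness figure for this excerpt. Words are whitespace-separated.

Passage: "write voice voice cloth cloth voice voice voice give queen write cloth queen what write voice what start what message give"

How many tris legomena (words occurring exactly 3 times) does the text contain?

Frequencies: voice:6, write:3, cloth:3, what:3, give:2, queen:2, start:1, message:1
Words with frequency 3: cloth, what, write

3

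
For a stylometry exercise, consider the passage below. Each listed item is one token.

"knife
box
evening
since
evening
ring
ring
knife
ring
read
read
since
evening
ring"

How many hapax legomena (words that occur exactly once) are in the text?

1

Frequencies: ring:4, evening:3, knife:2, since:2, read:2, box:1
Hapax (freq=1): box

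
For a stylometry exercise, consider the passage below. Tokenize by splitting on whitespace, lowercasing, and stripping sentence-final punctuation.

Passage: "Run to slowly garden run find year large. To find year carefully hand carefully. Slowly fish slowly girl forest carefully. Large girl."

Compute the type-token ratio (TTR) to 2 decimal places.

0.55

N = 22 tokens, V = 12 types.
TTR = V / N = 12 / 22 = 0.55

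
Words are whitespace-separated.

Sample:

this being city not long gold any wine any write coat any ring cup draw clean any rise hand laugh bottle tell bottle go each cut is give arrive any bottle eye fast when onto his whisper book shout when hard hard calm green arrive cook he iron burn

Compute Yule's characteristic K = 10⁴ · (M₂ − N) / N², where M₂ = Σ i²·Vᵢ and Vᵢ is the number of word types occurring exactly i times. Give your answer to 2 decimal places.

133.28

Frequencies: any:5, bottle:3, arrive:2, when:2, hard:2, this:1, being:1, city:1, not:1, long:1, gold:1, wine:1, write:1, coat:1, ring:1, cup:1, draw:1, clean:1, rise:1, hand:1, … (20 more, each freq 1)
N = 49. Frequency spectrum: V_1=35, V_2=3, V_3=1, V_5=1
M₂ = 1²·35 + 2²·3 + 3²·1 + 5²·1 = 81
K = 10000 × (81 − 49) / 49² = 133.28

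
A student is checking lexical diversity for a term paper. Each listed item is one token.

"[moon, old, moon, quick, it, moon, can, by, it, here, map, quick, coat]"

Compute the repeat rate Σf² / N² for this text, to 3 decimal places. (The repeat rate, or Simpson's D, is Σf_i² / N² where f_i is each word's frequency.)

0.136

Frequencies: moon:3, quick:2, it:2, old:1, can:1, by:1, here:1, map:1, coat:1
Σf² = 23; N² = 169
Repeat rate = 23 / 169 = 0.136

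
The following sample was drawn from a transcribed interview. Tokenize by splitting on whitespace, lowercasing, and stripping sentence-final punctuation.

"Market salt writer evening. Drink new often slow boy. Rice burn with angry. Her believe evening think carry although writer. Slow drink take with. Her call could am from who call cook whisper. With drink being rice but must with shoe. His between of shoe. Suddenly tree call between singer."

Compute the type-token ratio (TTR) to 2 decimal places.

N = 50 tokens, V = 36 types.
TTR = V / N = 36 / 50 = 0.72

0.72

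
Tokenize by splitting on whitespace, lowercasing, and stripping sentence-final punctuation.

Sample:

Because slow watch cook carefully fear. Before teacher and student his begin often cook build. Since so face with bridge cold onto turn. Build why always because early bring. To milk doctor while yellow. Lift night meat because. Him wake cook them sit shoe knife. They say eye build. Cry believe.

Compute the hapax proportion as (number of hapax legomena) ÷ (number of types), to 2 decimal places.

Frequencies: because:3, cook:3, build:3, slow:1, watch:1, carefully:1, fear:1, before:1, teacher:1, and:1, student:1, his:1, begin:1, often:1, since:1, so:1, face:1, with:1, bridge:1, cold:1, … (25 more, each freq 1)
Hapax count = 42; type count = 45.
Ratio = 42 / 45 = 0.93

0.93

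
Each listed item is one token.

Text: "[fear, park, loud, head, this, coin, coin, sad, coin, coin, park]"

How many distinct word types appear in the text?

7

Distinct types: {coin, fear, head, loud, park, sad, this}
V = 7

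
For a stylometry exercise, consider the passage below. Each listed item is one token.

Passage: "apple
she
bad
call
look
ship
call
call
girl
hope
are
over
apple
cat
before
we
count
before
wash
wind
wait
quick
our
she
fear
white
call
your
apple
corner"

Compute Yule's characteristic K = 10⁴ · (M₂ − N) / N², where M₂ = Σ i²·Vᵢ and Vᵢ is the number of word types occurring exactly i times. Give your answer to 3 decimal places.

244.444

Frequencies: call:4, apple:3, she:2, before:2, bad:1, look:1, ship:1, girl:1, hope:1, are:1, over:1, cat:1, we:1, count:1, wash:1, wind:1, wait:1, quick:1, our:1, fear:1, … (3 more, each freq 1)
N = 30. Frequency spectrum: V_1=19, V_2=2, V_3=1, V_4=1
M₂ = 1²·19 + 2²·2 + 3²·1 + 4²·1 = 52
K = 10000 × (52 − 30) / 30² = 244.444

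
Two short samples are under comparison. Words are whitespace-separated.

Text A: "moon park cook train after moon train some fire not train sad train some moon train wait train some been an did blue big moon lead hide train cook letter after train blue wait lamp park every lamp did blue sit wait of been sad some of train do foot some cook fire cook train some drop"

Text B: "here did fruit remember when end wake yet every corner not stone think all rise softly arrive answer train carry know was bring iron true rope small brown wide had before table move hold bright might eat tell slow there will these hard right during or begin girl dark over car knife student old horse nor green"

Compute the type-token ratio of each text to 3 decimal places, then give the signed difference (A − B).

-0.561

TTR(A) = 25/57 = 0.439
TTR(B) = 57/57 = 1.000
Difference = 0.439 − 1.000 = -0.561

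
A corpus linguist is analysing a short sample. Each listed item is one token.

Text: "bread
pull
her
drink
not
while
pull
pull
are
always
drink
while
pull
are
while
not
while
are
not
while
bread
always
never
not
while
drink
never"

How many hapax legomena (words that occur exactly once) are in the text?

Frequencies: while:6, pull:4, not:4, drink:3, are:3, bread:2, always:2, never:2, her:1
Hapax (freq=1): her

1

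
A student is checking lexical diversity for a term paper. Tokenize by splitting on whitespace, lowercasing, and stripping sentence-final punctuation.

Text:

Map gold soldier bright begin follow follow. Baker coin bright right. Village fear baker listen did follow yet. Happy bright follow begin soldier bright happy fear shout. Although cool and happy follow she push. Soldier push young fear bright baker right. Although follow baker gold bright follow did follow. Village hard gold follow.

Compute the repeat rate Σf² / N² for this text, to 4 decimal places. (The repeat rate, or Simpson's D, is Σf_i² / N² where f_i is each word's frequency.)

Frequencies: follow:9, bright:6, baker:4, gold:3, soldier:3, fear:3, happy:3, begin:2, right:2, village:2, did:2, although:2, push:2, map:1, coin:1, listen:1, yet:1, shout:1, cool:1, and:1, … (3 more, each freq 1)
Σf² = 203; N² = 2809
Repeat rate = 203 / 2809 = 0.0723

0.0723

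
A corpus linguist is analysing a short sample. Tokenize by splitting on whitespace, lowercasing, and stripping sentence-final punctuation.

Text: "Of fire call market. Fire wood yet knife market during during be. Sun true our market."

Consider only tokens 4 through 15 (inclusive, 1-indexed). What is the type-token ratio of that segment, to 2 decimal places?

Segment tokens 4–15: market, fire, wood, yet, knife, market, during, during, be, sun, true, our
Segment N = 12, segment V = 10.
TTR = 10 / 12 = 0.83

0.83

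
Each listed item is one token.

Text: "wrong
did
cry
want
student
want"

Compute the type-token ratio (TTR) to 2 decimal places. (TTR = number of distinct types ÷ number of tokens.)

N = 6 tokens, V = 5 types.
TTR = V / N = 5 / 6 = 0.83

0.83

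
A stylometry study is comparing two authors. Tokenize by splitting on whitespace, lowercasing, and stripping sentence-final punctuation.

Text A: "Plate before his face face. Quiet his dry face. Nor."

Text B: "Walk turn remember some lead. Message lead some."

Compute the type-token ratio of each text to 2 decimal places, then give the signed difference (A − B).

TTR(A) = 7/10 = 0.70
TTR(B) = 6/8 = 0.75
Difference = 0.70 − 0.75 = -0.05

-0.05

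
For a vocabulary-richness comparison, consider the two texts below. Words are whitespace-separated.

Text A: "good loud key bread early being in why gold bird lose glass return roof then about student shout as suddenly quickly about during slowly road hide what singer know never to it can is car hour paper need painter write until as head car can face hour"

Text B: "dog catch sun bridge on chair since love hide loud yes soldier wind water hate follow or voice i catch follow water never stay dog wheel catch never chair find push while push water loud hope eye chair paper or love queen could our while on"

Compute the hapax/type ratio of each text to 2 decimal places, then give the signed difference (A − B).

0.27

A: hapax=37, V=42, ratio=0.88
B: hapax=19, V=31, ratio=0.61
Difference = 0.88 − 0.61 = 0.27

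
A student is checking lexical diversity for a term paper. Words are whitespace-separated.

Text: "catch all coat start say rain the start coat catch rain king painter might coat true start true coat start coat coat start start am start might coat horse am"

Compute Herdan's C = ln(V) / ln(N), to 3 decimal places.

0.754

N = 30, V = 13.
ln(V) = 2.564949, ln(N) = 3.401197
C = 2.564949 / 3.401197 = 0.754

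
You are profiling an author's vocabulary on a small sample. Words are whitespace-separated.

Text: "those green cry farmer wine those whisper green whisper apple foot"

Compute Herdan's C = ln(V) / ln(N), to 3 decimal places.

0.867

N = 11, V = 8.
ln(V) = 2.079442, ln(N) = 2.397895
C = 2.079442 / 2.397895 = 0.867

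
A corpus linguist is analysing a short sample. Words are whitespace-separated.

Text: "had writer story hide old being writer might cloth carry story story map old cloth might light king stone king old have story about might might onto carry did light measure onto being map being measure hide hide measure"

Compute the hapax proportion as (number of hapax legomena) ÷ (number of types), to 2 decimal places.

0.28

Frequencies: story:4, might:4, hide:3, old:3, being:3, measure:3, writer:2, cloth:2, carry:2, map:2, light:2, king:2, onto:2, had:1, stone:1, have:1, about:1, did:1
Hapax count = 5; type count = 18.
Ratio = 5 / 18 = 0.28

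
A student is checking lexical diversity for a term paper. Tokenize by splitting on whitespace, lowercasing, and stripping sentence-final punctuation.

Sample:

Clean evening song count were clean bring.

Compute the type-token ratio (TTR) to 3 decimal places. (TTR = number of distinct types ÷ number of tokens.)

0.857

N = 7 tokens, V = 6 types.
TTR = V / N = 6 / 7 = 0.857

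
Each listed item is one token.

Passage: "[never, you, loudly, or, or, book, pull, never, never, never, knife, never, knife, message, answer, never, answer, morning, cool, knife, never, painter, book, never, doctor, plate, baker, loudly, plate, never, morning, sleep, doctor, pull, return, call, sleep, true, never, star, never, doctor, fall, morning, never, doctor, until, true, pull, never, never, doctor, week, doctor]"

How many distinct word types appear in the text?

23

Distinct types: {answer, baker, book, call, cool, doctor, fall, knife, loudly, message, morning, never, or, painter, plate, pull, return, sleep, star, true, until, week, you}
V = 23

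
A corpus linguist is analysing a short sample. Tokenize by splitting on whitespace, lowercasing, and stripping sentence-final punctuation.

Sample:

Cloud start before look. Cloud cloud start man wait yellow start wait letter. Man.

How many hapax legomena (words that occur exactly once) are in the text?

4

Frequencies: cloud:3, start:3, man:2, wait:2, before:1, look:1, yellow:1, letter:1
Hapax (freq=1): before, letter, look, yellow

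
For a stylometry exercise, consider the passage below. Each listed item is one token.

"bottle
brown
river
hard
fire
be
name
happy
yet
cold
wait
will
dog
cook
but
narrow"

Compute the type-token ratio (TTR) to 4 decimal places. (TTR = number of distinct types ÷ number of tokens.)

1.0000

N = 16 tokens, V = 16 types.
TTR = V / N = 16 / 16 = 1.0000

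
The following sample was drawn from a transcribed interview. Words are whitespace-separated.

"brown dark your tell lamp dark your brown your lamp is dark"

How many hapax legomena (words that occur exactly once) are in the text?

Frequencies: dark:3, your:3, brown:2, lamp:2, tell:1, is:1
Hapax (freq=1): is, tell

2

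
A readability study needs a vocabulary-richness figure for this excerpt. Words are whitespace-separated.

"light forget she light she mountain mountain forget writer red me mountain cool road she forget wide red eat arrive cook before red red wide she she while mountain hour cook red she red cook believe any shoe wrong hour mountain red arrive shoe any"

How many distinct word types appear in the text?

20

Distinct types: {any, arrive, before, believe, cook, cool, eat, forget, hour, light, me, mountain, red, road, she, shoe, while, wide, writer, wrong}
V = 20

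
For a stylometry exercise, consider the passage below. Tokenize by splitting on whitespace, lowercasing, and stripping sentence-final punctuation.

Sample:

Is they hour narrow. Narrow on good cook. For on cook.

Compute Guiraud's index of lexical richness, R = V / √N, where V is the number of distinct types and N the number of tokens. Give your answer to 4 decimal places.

N = 11, V = 8.
√N = 3.316625
R = 8 / 3.316625 = 2.4121

2.4121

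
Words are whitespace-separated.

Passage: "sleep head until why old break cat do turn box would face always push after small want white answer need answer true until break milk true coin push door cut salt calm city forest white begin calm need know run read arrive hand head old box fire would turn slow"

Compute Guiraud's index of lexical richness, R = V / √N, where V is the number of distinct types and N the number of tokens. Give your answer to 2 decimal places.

5.23

N = 50, V = 37.
√N = 7.071068
R = 37 / 7.071068 = 5.23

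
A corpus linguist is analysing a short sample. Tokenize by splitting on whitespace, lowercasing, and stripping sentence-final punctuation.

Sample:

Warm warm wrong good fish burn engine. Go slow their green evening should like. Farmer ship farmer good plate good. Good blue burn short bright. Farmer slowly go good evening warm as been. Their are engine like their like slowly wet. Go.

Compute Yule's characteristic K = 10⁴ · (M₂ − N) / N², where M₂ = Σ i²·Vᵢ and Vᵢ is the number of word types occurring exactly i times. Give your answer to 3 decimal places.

328.798

Frequencies: good:5, warm:3, go:3, their:3, like:3, farmer:3, burn:2, engine:2, evening:2, slowly:2, wrong:1, fish:1, slow:1, green:1, should:1, ship:1, plate:1, blue:1, short:1, bright:1, … (4 more, each freq 1)
N = 42. Frequency spectrum: V_1=14, V_2=4, V_3=5, V_5=1
M₂ = 1²·14 + 2²·4 + 3²·5 + 5²·1 = 100
K = 10000 × (100 − 42) / 42² = 328.798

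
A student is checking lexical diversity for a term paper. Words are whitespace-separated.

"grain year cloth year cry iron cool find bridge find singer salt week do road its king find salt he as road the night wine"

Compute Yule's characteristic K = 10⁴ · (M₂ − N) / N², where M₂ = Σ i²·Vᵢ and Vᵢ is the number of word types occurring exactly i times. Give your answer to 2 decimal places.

192.00

Frequencies: find:3, year:2, salt:2, road:2, grain:1, cloth:1, cry:1, iron:1, cool:1, bridge:1, singer:1, week:1, do:1, its:1, king:1, he:1, as:1, the:1, night:1, wine:1
N = 25. Frequency spectrum: V_1=16, V_2=3, V_3=1
M₂ = 1²·16 + 2²·3 + 3²·1 = 37
K = 10000 × (37 − 25) / 25² = 192.00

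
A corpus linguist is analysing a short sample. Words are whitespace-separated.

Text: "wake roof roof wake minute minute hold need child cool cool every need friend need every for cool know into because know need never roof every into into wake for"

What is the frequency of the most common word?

4

Frequencies: need:4, wake:3, roof:3, cool:3, every:3, into:3, minute:2, for:2, know:2, hold:1, child:1, friend:1, because:1, never:1
Most common: 'need' with frequency 4.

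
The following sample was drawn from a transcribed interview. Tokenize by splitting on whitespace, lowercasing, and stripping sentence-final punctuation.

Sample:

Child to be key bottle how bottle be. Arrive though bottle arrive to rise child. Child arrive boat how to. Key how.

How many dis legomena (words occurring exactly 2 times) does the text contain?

2

Frequencies: child:3, to:3, bottle:3, how:3, arrive:3, be:2, key:2, though:1, rise:1, boat:1
Words with frequency 2: be, key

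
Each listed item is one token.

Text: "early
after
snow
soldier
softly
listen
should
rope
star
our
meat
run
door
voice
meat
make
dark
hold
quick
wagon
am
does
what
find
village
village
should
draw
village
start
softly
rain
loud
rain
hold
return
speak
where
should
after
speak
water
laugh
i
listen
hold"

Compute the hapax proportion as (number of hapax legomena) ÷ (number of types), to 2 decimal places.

Frequencies: should:3, hold:3, village:3, after:2, softly:2, listen:2, meat:2, rain:2, speak:2, early:1, snow:1, soldier:1, rope:1, star:1, our:1, run:1, door:1, voice:1, make:1, dark:1, … (14 more, each freq 1)
Hapax count = 25; type count = 34.
Ratio = 25 / 34 = 0.74

0.74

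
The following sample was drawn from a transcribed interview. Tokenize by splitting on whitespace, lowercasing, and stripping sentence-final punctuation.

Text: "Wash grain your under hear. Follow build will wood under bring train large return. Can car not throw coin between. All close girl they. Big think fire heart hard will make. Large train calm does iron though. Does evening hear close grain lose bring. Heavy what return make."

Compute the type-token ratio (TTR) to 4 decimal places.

0.7708

N = 48 tokens, V = 37 types.
TTR = V / N = 37 / 48 = 0.7708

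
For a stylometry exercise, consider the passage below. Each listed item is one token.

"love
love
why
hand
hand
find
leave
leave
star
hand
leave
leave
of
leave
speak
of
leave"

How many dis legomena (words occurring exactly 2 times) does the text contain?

2

Frequencies: leave:6, hand:3, love:2, of:2, why:1, find:1, star:1, speak:1
Words with frequency 2: love, of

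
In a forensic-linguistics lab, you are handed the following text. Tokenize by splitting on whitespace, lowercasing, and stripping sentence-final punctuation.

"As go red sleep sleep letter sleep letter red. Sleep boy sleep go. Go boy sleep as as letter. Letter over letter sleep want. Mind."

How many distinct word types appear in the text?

Distinct types: {as, boy, go, letter, mind, over, red, sleep, want}
V = 9

9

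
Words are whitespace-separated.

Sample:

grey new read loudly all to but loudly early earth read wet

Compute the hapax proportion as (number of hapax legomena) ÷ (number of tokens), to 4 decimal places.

Frequencies: read:2, loudly:2, grey:1, new:1, all:1, to:1, but:1, early:1, earth:1, wet:1
Hapax count = 8; token count = 12.
Ratio = 8 / 12 = 0.6667

0.6667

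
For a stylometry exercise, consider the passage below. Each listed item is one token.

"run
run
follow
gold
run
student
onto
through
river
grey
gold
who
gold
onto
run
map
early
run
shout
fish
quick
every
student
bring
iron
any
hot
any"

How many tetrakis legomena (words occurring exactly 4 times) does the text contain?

0

Frequencies: run:5, gold:3, student:2, onto:2, any:2, follow:1, through:1, river:1, grey:1, who:1, map:1, early:1, shout:1, fish:1, quick:1, every:1, bring:1, iron:1, hot:1
Words with frequency 4: (none)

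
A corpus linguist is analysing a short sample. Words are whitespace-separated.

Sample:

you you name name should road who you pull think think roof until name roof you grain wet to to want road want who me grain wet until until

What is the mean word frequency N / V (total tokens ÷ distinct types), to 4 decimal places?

2.0714

N = 29 tokens, V = 14 types.
Mean frequency = N / V = 29 / 14 = 2.0714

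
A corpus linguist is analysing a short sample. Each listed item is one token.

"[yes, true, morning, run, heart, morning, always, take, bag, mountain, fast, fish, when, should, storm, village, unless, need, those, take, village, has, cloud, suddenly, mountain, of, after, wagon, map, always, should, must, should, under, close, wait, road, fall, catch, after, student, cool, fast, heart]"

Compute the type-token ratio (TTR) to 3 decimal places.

N = 44 tokens, V = 34 types.
TTR = V / N = 34 / 44 = 0.773

0.773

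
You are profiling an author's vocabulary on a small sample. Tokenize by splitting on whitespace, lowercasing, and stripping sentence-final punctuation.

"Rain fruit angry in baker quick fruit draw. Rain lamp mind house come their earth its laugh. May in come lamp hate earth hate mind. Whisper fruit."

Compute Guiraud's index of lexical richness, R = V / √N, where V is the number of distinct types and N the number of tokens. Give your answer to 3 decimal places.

3.464

N = 27, V = 18.
√N = 5.196152
R = 18 / 5.196152 = 3.464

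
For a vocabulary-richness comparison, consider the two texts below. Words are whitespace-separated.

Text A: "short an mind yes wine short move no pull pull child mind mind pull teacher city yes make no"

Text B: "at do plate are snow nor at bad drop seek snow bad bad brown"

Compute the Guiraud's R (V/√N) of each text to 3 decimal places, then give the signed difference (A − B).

0.080

A: V=12, N=19, R=2.753
B: V=10, N=14, R=2.673
Difference = 2.753 − 2.673 = 0.080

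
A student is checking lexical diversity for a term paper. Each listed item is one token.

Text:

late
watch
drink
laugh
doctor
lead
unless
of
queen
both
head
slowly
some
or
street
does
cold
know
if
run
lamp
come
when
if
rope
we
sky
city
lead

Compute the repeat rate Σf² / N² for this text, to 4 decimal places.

0.0392

Frequencies: lead:2, if:2, late:1, watch:1, drink:1, laugh:1, doctor:1, unless:1, of:1, queen:1, both:1, head:1, slowly:1, some:1, or:1, street:1, does:1, cold:1, know:1, run:1, … (7 more, each freq 1)
Σf² = 33; N² = 841
Repeat rate = 33 / 841 = 0.0392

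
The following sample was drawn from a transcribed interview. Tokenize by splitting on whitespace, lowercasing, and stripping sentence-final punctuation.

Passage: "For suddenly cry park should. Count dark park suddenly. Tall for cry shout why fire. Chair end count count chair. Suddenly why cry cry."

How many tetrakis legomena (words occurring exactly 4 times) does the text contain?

1

Frequencies: cry:4, suddenly:3, count:3, for:2, park:2, why:2, chair:2, should:1, dark:1, tall:1, shout:1, fire:1, end:1
Words with frequency 4: cry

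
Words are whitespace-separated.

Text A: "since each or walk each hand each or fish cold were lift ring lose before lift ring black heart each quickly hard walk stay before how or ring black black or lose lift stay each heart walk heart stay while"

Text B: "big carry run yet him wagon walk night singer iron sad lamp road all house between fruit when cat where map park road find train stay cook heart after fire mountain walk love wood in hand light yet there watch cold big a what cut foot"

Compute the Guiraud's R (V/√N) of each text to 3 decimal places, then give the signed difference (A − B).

-3.189

A: V=19, N=40, R=3.004
B: V=42, N=46, R=6.193
Difference = 3.004 − 6.193 = -3.189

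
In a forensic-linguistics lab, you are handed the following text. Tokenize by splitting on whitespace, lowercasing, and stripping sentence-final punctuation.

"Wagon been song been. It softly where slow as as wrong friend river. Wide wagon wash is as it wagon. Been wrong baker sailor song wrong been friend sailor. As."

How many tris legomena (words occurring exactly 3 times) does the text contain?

2

Frequencies: been:4, as:4, wagon:3, wrong:3, song:2, it:2, friend:2, sailor:2, softly:1, where:1, slow:1, river:1, wide:1, wash:1, is:1, baker:1
Words with frequency 3: wagon, wrong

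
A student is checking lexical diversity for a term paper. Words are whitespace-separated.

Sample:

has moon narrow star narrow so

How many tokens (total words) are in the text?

Tokens: has, moon, narrow, star, narrow, so
N = 6

6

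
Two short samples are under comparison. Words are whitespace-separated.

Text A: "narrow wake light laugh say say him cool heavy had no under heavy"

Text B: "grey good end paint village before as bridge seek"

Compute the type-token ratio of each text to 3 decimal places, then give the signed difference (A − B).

TTR(A) = 11/13 = 0.846
TTR(B) = 9/9 = 1.000
Difference = 0.846 − 1.000 = -0.154

-0.154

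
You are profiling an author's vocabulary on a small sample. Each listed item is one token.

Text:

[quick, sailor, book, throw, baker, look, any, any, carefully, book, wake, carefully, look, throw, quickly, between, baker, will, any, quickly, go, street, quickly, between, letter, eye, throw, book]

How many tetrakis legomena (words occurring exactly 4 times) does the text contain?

Frequencies: book:3, throw:3, any:3, quickly:3, baker:2, look:2, carefully:2, between:2, quick:1, sailor:1, wake:1, will:1, go:1, street:1, letter:1, eye:1
Words with frequency 4: (none)

0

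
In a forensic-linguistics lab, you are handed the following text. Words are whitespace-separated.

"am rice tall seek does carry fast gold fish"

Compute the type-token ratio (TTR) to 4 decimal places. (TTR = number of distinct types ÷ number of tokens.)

N = 9 tokens, V = 9 types.
TTR = V / N = 9 / 9 = 1.0000

1.0000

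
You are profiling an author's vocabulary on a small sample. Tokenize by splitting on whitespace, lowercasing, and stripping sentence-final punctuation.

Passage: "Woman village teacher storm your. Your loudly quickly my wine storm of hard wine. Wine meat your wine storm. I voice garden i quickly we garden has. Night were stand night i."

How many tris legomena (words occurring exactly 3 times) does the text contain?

Frequencies: wine:4, storm:3, your:3, i:3, quickly:2, garden:2, night:2, woman:1, village:1, teacher:1, loudly:1, my:1, of:1, hard:1, meat:1, voice:1, we:1, has:1, were:1, stand:1
Words with frequency 3: i, storm, your

3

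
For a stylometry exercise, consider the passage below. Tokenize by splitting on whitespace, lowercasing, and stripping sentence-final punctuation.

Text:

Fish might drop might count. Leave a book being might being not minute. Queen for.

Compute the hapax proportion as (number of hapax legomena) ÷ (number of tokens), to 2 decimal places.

Frequencies: might:3, being:2, fish:1, drop:1, count:1, leave:1, a:1, book:1, not:1, minute:1, queen:1, for:1
Hapax count = 10; token count = 15.
Ratio = 10 / 15 = 0.67

0.67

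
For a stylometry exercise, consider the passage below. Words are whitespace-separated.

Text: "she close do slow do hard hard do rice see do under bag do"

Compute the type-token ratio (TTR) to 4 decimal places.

N = 14 tokens, V = 9 types.
TTR = V / N = 9 / 14 = 0.6429

0.6429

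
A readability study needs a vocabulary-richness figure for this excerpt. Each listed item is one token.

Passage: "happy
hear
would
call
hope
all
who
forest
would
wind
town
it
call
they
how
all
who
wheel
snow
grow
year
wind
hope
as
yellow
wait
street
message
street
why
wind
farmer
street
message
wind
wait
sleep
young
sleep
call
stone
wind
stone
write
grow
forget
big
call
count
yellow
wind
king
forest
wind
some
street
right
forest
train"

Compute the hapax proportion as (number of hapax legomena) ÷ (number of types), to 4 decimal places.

Frequencies: wind:7, call:4, street:4, forest:3, would:2, hope:2, all:2, who:2, grow:2, yellow:2, wait:2, message:2, sleep:2, stone:2, happy:1, hear:1, town:1, it:1, they:1, how:1, … (15 more, each freq 1)
Hapax count = 21; type count = 35.
Ratio = 21 / 35 = 0.6000

0.6000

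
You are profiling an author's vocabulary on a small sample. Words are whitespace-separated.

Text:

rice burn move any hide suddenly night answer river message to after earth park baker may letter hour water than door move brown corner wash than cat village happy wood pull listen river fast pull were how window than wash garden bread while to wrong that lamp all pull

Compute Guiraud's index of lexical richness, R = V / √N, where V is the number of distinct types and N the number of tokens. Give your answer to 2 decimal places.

5.86

N = 49, V = 41.
√N = 7.000000
R = 41 / 7.000000 = 5.86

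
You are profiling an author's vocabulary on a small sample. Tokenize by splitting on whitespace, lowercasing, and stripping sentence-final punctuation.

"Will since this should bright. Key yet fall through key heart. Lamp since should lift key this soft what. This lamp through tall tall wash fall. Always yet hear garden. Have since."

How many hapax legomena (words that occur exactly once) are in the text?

11

Frequencies: since:3, this:3, key:3, should:2, yet:2, fall:2, through:2, lamp:2, tall:2, will:1, bright:1, heart:1, lift:1, soft:1, what:1, wash:1, always:1, hear:1, garden:1, have:1
Hapax (freq=1): always, bright, garden, have, hear, heart, lift, soft, wash, what, will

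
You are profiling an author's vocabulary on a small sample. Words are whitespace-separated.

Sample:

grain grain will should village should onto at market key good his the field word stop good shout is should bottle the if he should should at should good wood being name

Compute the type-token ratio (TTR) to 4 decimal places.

N = 32 tokens, V = 22 types.
TTR = V / N = 22 / 32 = 0.6875

0.6875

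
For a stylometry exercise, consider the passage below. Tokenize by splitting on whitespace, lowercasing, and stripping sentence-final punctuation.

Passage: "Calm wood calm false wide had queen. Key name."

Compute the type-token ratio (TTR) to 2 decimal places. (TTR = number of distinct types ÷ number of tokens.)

N = 9 tokens, V = 8 types.
TTR = V / N = 8 / 9 = 0.89

0.89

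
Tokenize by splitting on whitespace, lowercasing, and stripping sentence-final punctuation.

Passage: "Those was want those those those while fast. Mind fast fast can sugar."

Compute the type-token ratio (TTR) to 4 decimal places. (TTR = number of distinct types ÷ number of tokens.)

0.6154

N = 13 tokens, V = 8 types.
TTR = V / N = 8 / 13 = 0.6154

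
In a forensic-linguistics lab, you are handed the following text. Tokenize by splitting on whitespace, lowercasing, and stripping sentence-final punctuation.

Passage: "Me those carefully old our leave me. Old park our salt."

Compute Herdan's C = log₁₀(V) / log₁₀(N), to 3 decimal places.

N = 11, V = 8.
log₁₀(V) = 0.903090, log₁₀(N) = 1.041393
C = 0.903090 / 1.041393 = 0.867

0.867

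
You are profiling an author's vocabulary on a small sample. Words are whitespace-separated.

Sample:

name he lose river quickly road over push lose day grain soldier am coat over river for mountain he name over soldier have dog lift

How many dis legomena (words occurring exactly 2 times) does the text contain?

Frequencies: over:3, name:2, he:2, lose:2, river:2, soldier:2, quickly:1, road:1, push:1, day:1, grain:1, am:1, coat:1, for:1, mountain:1, have:1, dog:1, lift:1
Words with frequency 2: he, lose, name, river, soldier

5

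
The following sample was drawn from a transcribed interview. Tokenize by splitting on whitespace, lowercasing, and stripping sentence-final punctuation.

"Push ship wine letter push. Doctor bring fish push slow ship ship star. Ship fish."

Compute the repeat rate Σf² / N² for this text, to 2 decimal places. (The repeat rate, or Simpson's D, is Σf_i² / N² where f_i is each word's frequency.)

0.16

Frequencies: ship:4, push:3, fish:2, wine:1, letter:1, doctor:1, bring:1, slow:1, star:1
Σf² = 35; N² = 225
Repeat rate = 35 / 225 = 0.16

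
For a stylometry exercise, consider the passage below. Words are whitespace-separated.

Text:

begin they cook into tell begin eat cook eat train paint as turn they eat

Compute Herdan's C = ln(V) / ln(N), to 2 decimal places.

N = 15, V = 10.
ln(V) = 2.302585, ln(N) = 2.708050
C = 2.302585 / 2.708050 = 0.85

0.85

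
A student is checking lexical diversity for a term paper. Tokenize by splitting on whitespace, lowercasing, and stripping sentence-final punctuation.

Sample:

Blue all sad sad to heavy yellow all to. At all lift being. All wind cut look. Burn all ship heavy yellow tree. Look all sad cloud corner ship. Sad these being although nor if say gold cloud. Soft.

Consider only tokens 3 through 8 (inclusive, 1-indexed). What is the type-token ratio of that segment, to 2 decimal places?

0.83

Segment tokens 3–8: sad, sad, to, heavy, yellow, all
Segment N = 6, segment V = 5.
TTR = 5 / 6 = 0.83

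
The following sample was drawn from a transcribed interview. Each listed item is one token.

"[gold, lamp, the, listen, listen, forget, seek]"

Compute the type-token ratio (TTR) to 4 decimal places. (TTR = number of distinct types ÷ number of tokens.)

0.8571

N = 7 tokens, V = 6 types.
TTR = V / N = 6 / 7 = 0.8571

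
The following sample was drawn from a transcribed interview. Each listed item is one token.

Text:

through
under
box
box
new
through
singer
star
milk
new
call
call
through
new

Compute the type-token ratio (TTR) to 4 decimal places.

0.5714

N = 14 tokens, V = 8 types.
TTR = V / N = 8 / 14 = 0.5714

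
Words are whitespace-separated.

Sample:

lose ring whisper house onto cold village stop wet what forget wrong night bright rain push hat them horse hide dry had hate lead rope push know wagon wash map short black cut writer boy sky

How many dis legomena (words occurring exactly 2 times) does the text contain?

Frequencies: push:2, lose:1, ring:1, whisper:1, house:1, onto:1, cold:1, village:1, stop:1, wet:1, what:1, forget:1, wrong:1, night:1, bright:1, rain:1, hat:1, them:1, horse:1, hide:1, … (15 more, each freq 1)
Words with frequency 2: push

1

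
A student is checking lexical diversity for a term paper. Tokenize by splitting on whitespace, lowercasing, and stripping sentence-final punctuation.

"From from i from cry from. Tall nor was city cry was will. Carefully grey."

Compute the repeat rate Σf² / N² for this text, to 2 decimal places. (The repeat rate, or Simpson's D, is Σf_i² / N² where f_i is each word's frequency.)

Frequencies: from:4, cry:2, was:2, i:1, tall:1, nor:1, city:1, will:1, carefully:1, grey:1
Σf² = 31; N² = 225
Repeat rate = 31 / 225 = 0.14

0.14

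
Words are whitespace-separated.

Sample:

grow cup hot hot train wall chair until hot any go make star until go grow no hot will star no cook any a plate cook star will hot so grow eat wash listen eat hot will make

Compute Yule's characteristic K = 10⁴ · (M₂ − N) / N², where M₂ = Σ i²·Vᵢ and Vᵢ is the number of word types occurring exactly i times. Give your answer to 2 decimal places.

429.36

Frequencies: hot:6, grow:3, star:3, will:3, until:2, any:2, go:2, make:2, no:2, cook:2, eat:2, cup:1, train:1, wall:1, chair:1, a:1, plate:1, so:1, wash:1, listen:1
N = 38. Frequency spectrum: V_1=9, V_2=7, V_3=3, V_6=1
M₂ = 1²·9 + 2²·7 + 3²·3 + 6²·1 = 100
K = 10000 × (100 − 38) / 38² = 429.36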